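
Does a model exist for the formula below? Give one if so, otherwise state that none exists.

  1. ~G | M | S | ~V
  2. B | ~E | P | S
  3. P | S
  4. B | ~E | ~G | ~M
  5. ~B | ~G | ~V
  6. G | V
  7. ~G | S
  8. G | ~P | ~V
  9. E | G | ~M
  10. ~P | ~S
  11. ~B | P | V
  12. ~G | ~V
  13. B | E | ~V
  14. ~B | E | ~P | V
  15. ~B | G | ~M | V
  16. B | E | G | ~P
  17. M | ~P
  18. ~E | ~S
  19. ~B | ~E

P = False, S = True, M = True, V = False, E = False, B = False, G = True

Set P = False.
  then (P | S) forces S = True.
  then (~E | ~S) forces E = False.
Set M = True.
  then (E | G | ~M) forces G = True.
  then (~G | ~V) forces V = False.
  then (~B | P | V) forces B = False.
All clauses satisfied.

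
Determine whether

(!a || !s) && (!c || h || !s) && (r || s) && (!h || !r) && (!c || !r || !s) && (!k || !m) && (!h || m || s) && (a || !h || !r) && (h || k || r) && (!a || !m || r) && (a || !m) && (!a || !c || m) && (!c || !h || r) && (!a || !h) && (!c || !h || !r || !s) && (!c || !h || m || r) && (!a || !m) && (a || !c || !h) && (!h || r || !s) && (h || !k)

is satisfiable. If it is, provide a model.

c = False; m = False; a = True; k = False; r = True; s = False; h = False

Set c = False.
Set m = False.
Set a = True.
  then (!a || !s) forces s = False.
  then (r || s) forces r = True.
  then (!h || !r) forces h = False.
  then (h || !k) forces k = False.
All clauses satisfied.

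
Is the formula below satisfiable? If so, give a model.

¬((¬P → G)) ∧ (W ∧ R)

R = True, G = False, W = True, P = False

  ¬((¬P → G)) = True
    ¬P → G = False
      ¬P = True
  W ∧ R = True
Both conjuncts True, so the formula holds.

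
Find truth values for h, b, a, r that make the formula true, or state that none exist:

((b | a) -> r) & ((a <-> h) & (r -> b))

h=T; b=T; a=T; r=T

  (b | a) -> r = True
    b | a = True
  (a <-> h) & (r -> b) = True
    a <-> h = True
    r -> b = True
Both conjuncts True, so the formula holds.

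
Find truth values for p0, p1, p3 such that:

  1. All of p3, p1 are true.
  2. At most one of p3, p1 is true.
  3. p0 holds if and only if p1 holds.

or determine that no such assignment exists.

Case p1 = True:
  (1) forces p3 = True.
  Constraint (2) is violated (p3=T, p1=T) — contradiction.
Case p1 = False:
  Constraint (1) is violated (p1=F) — contradiction.
Both cases fail — unsatisfiable.

Unsatisfiable — no assignment works.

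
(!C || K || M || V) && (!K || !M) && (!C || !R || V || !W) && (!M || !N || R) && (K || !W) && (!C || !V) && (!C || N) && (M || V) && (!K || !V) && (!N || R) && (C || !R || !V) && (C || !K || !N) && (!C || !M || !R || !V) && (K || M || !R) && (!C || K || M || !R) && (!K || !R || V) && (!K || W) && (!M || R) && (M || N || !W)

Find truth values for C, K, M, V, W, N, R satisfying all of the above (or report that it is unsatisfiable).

Set C = False.
Set K = False.
  then (K || !W) forces W = False.
Set M = False.
  then (M || V) forces V = True.
  then (C || !R || !V) forces R = False.
  then (!N || R) forces N = False.
All clauses satisfied.

C: False; K: False; M: False; V: True; W: False; N: False; R: False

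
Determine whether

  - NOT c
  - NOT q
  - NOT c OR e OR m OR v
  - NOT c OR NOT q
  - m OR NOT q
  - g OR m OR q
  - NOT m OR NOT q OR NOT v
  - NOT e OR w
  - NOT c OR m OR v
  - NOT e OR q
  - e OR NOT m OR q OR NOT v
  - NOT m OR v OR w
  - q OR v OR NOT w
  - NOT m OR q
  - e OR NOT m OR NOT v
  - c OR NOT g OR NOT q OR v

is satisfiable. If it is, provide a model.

v: True, m: False, q: False, c: False, e: False, w: False, g: True

Unit clause (NOT c) forces c = False.
Unit clause (NOT q) forces q = False.
In (NOT e OR q) only NOT e is left, so e = False.
In (NOT m OR q) only NOT m is left, so m = False.
In (g OR m OR q) only g is left, so g = True.
Set v = True.
Set w = False.
All clauses satisfied.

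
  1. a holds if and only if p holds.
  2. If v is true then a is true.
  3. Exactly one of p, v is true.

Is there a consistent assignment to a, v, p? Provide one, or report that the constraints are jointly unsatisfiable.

a: True, v: False, p: True

  (1) a=T, p=T — same ✓
  (2) v=F ⇒ a: vacuous ✓
  (3) {p, v}: 1 true — exactly one ✓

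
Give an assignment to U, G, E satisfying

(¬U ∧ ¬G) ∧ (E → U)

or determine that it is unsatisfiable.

U=F, G=F, E=F

  ¬U ∧ ¬G = True
    ¬U = True
    ¬G = True
  E → U = True
Both conjuncts True, so the formula holds.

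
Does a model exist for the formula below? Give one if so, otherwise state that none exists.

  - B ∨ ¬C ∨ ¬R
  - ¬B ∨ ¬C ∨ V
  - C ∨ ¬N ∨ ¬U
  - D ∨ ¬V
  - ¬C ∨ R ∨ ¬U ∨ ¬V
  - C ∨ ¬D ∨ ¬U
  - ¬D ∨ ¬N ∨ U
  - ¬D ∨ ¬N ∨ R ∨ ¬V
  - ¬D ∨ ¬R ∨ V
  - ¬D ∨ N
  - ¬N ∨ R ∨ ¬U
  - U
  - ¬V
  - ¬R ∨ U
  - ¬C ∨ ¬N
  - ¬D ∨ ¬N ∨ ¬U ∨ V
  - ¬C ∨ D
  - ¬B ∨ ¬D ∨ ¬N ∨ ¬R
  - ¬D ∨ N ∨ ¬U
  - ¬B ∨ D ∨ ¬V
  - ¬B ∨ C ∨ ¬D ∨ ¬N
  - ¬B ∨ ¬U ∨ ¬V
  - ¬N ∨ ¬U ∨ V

Unit clause (U) forces U = True.
Unit clause (¬V) forces V = False.
In (¬N ∨ ¬U ∨ V) only ¬N is left, so N = False.
In (¬D ∨ N) only ¬D is left, so D = False.
In (¬C ∨ D) only ¬C is left, so C = False.
Set B = False.
Set R = True.
All clauses satisfied.

U: True; D: False; V: False; C: False; N: False; B: False; R: True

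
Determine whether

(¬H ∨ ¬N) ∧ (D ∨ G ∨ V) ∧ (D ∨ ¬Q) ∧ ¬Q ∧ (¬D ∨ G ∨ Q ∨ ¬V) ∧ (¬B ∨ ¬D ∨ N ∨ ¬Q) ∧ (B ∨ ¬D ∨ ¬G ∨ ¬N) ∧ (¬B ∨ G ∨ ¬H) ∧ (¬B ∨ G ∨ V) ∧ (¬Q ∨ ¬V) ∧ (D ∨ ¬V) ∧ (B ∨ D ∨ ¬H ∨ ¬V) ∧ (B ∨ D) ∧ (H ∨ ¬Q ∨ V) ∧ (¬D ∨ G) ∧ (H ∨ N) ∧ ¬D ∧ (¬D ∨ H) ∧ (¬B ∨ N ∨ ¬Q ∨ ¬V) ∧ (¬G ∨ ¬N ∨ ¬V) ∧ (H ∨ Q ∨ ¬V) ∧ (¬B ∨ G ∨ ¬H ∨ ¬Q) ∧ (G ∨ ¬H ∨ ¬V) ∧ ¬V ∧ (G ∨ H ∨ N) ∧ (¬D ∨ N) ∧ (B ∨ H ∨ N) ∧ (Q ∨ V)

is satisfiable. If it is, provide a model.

Case V = True:
  Clause (¬V) is falsified — contradiction.
Case V = False:
  (¬Q) forces Q = False.
  Clause (Q ∨ V) is falsified — contradiction.
Both cases fail, so the formula is unsatisfiable.

Unsatisfiable — no assignment works.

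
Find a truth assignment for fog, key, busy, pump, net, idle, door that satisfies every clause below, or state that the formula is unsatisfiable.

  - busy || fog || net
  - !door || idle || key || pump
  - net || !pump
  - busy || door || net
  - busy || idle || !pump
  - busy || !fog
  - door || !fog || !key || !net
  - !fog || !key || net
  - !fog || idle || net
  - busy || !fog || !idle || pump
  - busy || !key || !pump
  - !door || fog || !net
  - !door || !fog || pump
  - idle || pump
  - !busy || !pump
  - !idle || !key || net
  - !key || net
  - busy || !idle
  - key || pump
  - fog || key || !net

fog=F, key=T, busy=T, pump=F, net=T, idle=T, door=F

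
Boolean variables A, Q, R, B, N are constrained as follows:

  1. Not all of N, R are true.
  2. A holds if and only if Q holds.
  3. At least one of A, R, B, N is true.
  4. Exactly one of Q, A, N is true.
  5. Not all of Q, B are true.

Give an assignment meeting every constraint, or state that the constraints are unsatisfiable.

A: False, Q: False, R: False, B: True, N: True

  (1) {N, R}: 1/2 true — not all ✓
  (2) A=F, Q=F — same ✓
  (3) {A, R, B, N}: 2 true — at least one ✓
  (4) {Q, A, N}: 1 true — exactly one ✓
  (5) {Q, B}: 1/2 true — not all ✓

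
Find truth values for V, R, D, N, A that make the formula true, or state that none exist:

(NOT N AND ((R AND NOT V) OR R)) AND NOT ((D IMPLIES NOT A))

V: False, R: True, D: True, N: False, A: True

  NOT N AND ((R AND NOT V) OR R) = True
    NOT N = True
    (R AND NOT V) OR R = True
      R AND NOT V = True
        NOT V = True
  NOT ((D IMPLIES NOT A)) = True
    D IMPLIES NOT A = False
      NOT A = False
Both conjuncts True, so the formula holds.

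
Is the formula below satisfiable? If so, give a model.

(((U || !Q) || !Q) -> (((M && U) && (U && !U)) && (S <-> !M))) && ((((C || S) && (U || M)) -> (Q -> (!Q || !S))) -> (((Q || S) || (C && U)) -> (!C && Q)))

S=F, M=T, C=F, Q=T, U=F

  ((U || !Q) || !Q) -> (((M && U) && (U && !U)) && (S <-> !M)) = True
    (U || !Q) || !Q = False
      U || !Q = False
        !Q = False
      !Q = False
    ((M && U) && (U && !U)) && (S <-> !M) = False
      (M && U) && (U && !U) = False
        M && U = False
        U && !U = False
          !U = True
      S <-> !M = True
        !M = False
  (((C || S) && (U || M)) -> (Q -> (!Q || !S))) -> (((Q || S) || (C && U)) -> (!C && Q)) = True
    ((C || S) && (U || M)) -> (Q -> (!Q || !S)) = True
      (C || S) && (U || M) = False
        C || S = False
        U || M = True
      Q -> (!Q || !S) = True
        !Q || !S = True
          !Q = False
          !S = True
    ((Q || S) || (C && U)) -> (!C && Q) = True
      (Q || S) || (C && U) = True
        Q || S = True
        C && U = False
      !C && Q = True
        !C = True
Both conjuncts True, so the formula holds.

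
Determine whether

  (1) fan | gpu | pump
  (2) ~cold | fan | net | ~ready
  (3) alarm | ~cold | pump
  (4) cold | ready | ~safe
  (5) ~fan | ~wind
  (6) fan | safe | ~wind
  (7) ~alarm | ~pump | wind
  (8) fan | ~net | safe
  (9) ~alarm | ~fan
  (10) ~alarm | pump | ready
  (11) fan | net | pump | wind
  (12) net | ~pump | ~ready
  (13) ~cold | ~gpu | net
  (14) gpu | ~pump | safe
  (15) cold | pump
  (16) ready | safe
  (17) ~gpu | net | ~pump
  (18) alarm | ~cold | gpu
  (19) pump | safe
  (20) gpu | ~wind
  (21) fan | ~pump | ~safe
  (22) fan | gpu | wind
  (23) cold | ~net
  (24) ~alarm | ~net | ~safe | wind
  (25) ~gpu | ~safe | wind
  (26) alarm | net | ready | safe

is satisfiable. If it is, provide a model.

Set cold = True.
Set fan = False.
Try safe = False:
  (fan | safe | ~wind) forces wind = False.
  (fan | ~net | safe) forces net = False.
  (~cold | fan | net | ~ready) forces ready = False.
  clause (ready | safe) is falsified — backtrack.
So safe = True.
  then (fan | ~pump | ~safe) forces pump = False.
  then (fan | gpu | pump) forces gpu = True.
  then (alarm | ~cold | pump) forces alarm = True.
  then (~alarm | pump | ready) forces ready = True.
  then (~cold | ~gpu | net) forces net = True.
  then (~alarm | ~net | ~safe | wind) forces wind = True.
All clauses satisfied.

cold=T; fan=F; safe=T; pump=F; alarm=T; net=T; gpu=T; wind=T; ready=T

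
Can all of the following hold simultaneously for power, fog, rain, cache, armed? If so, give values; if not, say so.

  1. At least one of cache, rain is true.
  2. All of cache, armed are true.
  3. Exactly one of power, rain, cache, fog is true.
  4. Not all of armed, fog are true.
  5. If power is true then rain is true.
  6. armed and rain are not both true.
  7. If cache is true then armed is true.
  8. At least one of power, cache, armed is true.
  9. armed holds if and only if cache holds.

power = False, fog = False, rain = False, cache = True, armed = True

  (1) {cache, rain}: 1 true — at least one ✓
  (2) {cache, armed}: all 2 true ✓
  (3) {power, rain, cache, fog}: 1 true — exactly one ✓
  (4) {armed, fog}: 1/2 true — not all ✓
  (5) power=F ⇒ rain: vacuous ✓
  (6) armed=T, rain=F — not both ✓
  (7) cache=T ⇒ armed: T ✓
  (8) {power, cache, armed}: 2 true — at least one ✓
  (9) armed=T, cache=T — same ✓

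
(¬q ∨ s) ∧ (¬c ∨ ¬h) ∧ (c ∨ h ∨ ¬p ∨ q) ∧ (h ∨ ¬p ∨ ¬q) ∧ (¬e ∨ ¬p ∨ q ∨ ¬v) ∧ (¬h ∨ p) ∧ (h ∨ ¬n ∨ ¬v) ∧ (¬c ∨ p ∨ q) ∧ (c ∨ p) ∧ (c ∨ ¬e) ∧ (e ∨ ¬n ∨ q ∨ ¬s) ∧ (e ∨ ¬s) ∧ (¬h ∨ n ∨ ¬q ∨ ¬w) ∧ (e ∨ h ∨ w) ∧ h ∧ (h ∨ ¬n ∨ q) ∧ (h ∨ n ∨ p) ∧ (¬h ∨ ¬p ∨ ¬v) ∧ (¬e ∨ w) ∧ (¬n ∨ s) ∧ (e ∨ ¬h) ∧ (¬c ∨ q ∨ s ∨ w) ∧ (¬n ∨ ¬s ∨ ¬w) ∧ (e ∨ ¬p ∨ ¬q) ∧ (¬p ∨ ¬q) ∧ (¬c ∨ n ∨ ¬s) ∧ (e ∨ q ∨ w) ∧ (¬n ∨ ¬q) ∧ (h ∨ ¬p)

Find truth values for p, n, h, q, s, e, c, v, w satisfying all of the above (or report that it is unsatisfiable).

Unsatisfiable — no assignment works.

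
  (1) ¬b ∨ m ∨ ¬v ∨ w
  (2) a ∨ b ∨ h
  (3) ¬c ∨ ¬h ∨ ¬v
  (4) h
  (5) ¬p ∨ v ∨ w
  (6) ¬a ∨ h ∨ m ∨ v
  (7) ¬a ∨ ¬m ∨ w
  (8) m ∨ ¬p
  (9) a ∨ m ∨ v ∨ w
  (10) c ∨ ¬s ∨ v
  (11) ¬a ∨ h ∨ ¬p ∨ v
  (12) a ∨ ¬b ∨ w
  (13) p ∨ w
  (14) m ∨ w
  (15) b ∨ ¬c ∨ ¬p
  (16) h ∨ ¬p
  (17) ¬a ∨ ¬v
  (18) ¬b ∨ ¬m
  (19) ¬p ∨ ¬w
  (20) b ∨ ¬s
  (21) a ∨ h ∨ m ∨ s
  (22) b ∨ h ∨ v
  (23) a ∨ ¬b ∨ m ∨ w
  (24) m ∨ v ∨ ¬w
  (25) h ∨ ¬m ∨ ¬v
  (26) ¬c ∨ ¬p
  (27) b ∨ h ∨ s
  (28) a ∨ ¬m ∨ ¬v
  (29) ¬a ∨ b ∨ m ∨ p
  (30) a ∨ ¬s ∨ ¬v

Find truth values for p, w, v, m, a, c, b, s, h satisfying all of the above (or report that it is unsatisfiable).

Unit clause (h) forces h = True.
Set p = False.
  then (p ∨ w) forces w = True.
Set v = False.
  then (m ∨ v ∨ ¬w) forces m = True.
  then (¬b ∨ ¬m) forces b = False.
  then (b ∨ ¬s) forces s = False.
Set a = False.
Set c = True.
All clauses satisfied.

p = False, w = True, v = False, m = True, a = False, c = True, b = False, s = False, h = True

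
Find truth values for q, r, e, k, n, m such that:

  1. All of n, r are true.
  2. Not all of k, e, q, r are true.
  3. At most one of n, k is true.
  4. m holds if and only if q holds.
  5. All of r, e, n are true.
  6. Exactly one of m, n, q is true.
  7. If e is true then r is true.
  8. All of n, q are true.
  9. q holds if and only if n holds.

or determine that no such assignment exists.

Case q = True:
  (1) forces n = True.
  Constraint (6) is violated (n=T, q=T) — contradiction.
Case q = False:
  Constraint (8) is violated (q=F) — contradiction.
Both cases fail — unsatisfiable.

Unsatisfiable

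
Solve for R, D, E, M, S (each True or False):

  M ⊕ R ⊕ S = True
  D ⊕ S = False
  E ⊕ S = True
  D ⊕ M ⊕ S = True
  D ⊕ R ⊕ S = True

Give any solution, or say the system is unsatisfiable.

R: True, D: True, E: False, M: True, S: True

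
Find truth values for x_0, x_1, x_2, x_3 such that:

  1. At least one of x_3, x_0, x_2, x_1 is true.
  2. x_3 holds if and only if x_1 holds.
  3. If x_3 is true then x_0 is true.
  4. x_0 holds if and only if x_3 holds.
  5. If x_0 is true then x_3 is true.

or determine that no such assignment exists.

x_0: True; x_1: True; x_2: False; x_3: True

  (1) {x_3, x_0, x_2, x_1}: 3 true — at least one ✓
  (2) x_3=T, x_1=T — same ✓
  (3) x_3=T ⇒ x_0: T ✓
  (4) x_0=T, x_3=T — same ✓
  (5) x_0=T ⇒ x_3: T ✓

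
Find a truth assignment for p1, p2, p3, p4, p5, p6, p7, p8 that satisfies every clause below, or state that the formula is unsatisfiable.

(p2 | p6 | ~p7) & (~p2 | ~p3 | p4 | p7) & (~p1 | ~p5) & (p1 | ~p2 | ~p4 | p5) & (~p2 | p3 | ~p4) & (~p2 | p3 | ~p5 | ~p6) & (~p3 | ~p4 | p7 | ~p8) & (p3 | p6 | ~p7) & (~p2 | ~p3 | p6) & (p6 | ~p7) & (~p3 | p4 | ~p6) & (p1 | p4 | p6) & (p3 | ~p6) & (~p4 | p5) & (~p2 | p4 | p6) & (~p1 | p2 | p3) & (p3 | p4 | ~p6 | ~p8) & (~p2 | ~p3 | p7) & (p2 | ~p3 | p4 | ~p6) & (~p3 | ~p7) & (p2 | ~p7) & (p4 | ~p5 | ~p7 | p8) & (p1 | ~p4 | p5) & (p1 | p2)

p1 = True, p2 = False, p3 = True, p4 = False, p5 = False, p6 = False, p7 = False, p8 = True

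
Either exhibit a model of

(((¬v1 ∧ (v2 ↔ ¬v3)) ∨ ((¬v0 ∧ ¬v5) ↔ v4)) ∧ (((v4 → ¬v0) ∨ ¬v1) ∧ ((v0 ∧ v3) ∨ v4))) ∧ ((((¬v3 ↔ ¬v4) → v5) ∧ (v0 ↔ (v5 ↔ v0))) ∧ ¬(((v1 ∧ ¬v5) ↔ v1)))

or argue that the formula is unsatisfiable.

v0=T, v1=T, v2=T, v3=T, v4=F, v5=T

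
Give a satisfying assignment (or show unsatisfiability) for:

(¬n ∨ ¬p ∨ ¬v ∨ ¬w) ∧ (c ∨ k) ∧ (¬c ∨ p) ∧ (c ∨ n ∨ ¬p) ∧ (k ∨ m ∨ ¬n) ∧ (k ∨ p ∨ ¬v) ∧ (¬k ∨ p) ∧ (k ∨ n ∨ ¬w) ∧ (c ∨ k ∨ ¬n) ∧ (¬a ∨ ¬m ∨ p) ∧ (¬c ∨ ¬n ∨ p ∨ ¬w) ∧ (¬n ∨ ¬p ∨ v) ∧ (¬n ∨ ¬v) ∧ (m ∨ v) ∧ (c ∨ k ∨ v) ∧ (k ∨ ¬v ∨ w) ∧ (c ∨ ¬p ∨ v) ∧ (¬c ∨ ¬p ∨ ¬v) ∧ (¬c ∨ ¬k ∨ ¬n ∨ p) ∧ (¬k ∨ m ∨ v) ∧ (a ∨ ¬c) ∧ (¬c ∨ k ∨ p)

Set c = True.
  then (¬c ∨ p) forces p = True.
  then (¬c ∨ ¬p ∨ ¬v) forces v = False.
  then (a ∨ ¬c) forces a = True.
  then (¬n ∨ ¬p ∨ v) forces n = False.
  then (m ∨ v) forces m = True.
Set k = True.
Set w = False.
All clauses satisfied.

c = True, v = False, k = True, w = False, m = True, a = True, n = False, p = True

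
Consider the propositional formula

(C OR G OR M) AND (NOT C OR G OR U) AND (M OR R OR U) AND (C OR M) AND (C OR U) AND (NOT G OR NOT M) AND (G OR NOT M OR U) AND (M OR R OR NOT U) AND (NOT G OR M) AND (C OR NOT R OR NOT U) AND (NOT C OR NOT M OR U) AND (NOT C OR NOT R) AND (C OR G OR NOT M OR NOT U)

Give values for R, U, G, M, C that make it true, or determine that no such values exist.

Try R = True:
  (NOT C OR NOT R) forces C = False.
  (C OR M) forces M = True.
  (C OR U) forces U = True.
  clause (C OR NOT R OR NOT U) is falsified — backtrack.
So R = False.
Try U = False:
  (M OR R OR U) forces M = True.
  (C OR U) forces C = True.
  clause (NOT C OR NOT M OR U) is falsified — backtrack.
So U = True.
  then (M OR R OR NOT U) forces M = True.
  then (NOT G OR NOT M) forces G = False.
  then (C OR G OR NOT M OR NOT U) forces C = True.
All clauses satisfied.

R = False; U = True; G = False; M = True; C = True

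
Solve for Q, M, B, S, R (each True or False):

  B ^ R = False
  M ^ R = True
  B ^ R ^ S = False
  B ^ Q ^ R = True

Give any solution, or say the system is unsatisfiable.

Q = True, M = True, B = False, S = False, R = False

B ^ R = F ^ F = False ✓
M ^ R = T ^ F = True ✓
B ^ R ^ S = F ^ F ^ F = False ✓
B ^ Q ^ R = F ^ T ^ F = True ✓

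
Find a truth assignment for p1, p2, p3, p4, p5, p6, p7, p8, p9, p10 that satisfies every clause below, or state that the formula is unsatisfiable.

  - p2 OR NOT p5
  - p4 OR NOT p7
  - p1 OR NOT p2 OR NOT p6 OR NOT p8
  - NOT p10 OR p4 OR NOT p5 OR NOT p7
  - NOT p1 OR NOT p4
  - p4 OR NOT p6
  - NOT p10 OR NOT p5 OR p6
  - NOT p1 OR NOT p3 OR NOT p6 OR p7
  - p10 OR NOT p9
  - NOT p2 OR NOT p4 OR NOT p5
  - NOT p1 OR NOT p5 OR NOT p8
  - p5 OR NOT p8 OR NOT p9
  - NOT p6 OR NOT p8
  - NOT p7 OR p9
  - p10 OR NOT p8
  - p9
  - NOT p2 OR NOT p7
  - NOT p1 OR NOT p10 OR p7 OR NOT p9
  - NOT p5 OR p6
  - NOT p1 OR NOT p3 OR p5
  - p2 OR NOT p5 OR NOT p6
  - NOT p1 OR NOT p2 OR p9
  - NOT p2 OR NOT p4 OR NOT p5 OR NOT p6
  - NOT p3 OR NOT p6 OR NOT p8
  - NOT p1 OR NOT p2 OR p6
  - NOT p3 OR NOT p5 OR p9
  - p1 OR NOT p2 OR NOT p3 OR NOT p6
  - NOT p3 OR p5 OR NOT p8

p1 = False, p2 = True, p3 = False, p4 = True, p5 = False, p6 = False, p7 = False, p8 = False, p9 = True, p10 = True

Unit clause (p9) forces p9 = True.
In (p10 OR NOT p9) only p10 is left, so p10 = True.
Try p1 = True:
  (NOT p1 OR NOT p4) forces p4 = False.
  (p4 OR NOT p7) forces p7 = False.
  clause (NOT p1 OR NOT p10 OR p7 OR NOT p9) is falsified — backtrack.
So p1 = False.
Set p2 = True.
  then (NOT p2 OR NOT p7) forces p7 = False.
Set p3 = False.
Set p4 = True.
  then (NOT p2 OR NOT p4 OR NOT p5) forces p5 = False.
  then (p5 OR NOT p8 OR NOT p9) forces p8 = False.
Set p6 = False.
All clauses satisfied.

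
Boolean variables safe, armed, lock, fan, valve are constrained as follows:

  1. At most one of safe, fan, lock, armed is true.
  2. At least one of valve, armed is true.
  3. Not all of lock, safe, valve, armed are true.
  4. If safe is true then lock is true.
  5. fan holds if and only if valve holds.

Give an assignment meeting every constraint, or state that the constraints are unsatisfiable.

safe=F, armed=F, lock=F, fan=T, valve=T

  (1) {safe, fan, lock, armed}: 1 true — at most one ✓
  (2) {valve, armed}: 1 true — at least one ✓
  (3) {lock, safe, valve, armed}: 1/4 true — not all ✓
  (4) safe=F ⇒ lock: vacuous ✓
  (5) fan=T, valve=T — same ✓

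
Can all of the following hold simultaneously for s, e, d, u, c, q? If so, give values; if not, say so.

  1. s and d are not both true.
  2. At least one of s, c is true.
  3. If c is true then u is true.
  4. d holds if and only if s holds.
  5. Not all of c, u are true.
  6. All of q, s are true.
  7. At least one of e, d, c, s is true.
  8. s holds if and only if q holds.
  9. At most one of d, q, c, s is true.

Unsatisfiable

Case q = True:
  (6) forces s = True.
  Constraint (9) is violated (q=T, s=T) — contradiction.
Case q = False:
  Constraint (6) is violated (q=F) — contradiction.
Both cases fail — unsatisfiable.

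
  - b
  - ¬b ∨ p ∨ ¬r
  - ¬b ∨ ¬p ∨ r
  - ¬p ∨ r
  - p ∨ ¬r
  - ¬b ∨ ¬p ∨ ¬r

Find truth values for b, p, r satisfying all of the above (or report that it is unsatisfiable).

b=T; p=F; r=F

Unit clause (b) forces b = True.
Try p = True:
  (¬b ∨ ¬p ∨ r) forces r = True.
  clause (¬b ∨ ¬p ∨ ¬r) is falsified — backtrack.
So p = False.
  then (¬b ∨ p ∨ ¬r) forces r = False.
Check each clause:
  (b): b holds.
  (¬b ∨ p ∨ ¬r): ¬r holds.
  (¬b ∨ ¬p ∨ r): ¬p holds.
  (¬p ∨ r): ¬p holds.
  (p ∨ ¬r): ¬r holds.
  (¬b ∨ ¬p ∨ ¬r): ¬p holds.
All clauses satisfied.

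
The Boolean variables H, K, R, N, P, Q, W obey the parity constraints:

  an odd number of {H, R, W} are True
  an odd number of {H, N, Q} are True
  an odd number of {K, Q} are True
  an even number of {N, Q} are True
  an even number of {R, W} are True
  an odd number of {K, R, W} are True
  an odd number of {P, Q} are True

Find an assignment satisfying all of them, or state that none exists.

H: True, K: True, R: False, N: False, P: True, Q: False, W: False

{H, R, W}: 1 true → odd ✓
{H, N, Q}: 1 true → odd ✓
{K, Q}: 1 true → odd ✓
{N, Q}: 0 true → even ✓
{R, W}: 0 true → even ✓
{K, R, W}: 1 true → odd ✓
{P, Q}: 1 true → odd ✓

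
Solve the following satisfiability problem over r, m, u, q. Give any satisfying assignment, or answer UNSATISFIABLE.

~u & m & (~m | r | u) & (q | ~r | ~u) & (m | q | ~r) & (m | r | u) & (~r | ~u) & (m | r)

r = True, m = True, u = False, q = True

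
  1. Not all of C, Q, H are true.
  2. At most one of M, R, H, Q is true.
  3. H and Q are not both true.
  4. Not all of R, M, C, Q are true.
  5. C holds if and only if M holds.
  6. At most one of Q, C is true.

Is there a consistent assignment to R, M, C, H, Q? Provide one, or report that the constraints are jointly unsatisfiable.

R = False, M = False, C = False, H = False, Q = True

  (1) {C, Q, H}: 1/3 true — not all ✓
  (2) {M, R, H, Q}: 1 true — at most one ✓
  (3) H=F, Q=T — not both ✓
  (4) {R, M, C, Q}: 1/4 true — not all ✓
  (5) C=F, M=F — same ✓
  (6) {Q, C}: 1 true — at most one ✓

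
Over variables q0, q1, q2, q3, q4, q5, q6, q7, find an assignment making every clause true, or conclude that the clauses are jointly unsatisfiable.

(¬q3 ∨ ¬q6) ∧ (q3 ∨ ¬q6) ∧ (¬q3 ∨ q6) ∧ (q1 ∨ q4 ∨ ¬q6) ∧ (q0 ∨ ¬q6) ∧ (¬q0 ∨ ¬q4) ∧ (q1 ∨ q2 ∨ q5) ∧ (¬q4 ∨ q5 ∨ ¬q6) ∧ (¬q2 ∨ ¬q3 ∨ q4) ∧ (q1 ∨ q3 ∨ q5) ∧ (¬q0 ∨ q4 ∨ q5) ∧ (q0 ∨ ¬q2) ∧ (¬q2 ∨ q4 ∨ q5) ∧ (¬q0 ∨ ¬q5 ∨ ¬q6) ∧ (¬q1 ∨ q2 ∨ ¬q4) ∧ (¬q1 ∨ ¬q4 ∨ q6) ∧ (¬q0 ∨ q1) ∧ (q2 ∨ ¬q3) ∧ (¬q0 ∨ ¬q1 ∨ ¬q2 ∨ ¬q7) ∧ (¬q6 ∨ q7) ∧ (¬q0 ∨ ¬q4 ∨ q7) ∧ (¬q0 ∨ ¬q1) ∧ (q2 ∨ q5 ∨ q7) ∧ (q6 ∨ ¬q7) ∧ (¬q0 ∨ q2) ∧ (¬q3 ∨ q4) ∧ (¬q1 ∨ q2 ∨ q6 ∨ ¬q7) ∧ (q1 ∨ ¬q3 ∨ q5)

q0: False, q1: False, q2: False, q3: False, q4: False, q5: True, q6: False, q7: False

Set q0 = False.
  then (q0 ∨ ¬q6) forces q6 = False.
  then (q0 ∨ ¬q2) forces q2 = False.
  then (q2 ∨ ¬q3) forces q3 = False.
  then (q6 ∨ ¬q7) forces q7 = False.
  then (q2 ∨ q5 ∨ q7) forces q5 = True.
Set q1 = False.
Set q4 = False.
All clauses satisfied.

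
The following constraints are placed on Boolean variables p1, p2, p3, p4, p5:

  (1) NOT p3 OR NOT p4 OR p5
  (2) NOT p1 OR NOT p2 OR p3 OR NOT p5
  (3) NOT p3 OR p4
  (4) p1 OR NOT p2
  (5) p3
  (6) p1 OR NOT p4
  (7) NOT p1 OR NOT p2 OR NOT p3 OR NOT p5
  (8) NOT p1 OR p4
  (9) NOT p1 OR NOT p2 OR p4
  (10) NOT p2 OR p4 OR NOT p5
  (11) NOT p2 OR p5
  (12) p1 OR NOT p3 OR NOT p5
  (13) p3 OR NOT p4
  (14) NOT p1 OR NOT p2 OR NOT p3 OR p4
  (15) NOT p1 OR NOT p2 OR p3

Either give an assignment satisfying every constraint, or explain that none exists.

Unit clause (p3) forces p3 = True.
In (NOT p3 OR p4) only p4 is left, so p4 = True.
In (p1 OR NOT p4) only p1 is left, so p1 = True.
In (NOT p3 OR NOT p4 OR p5) only p5 is left, so p5 = True.
In (NOT p1 OR NOT p2 OR NOT p3 OR NOT p5) only NOT p2 is left, so p2 = False.
All clauses satisfied.

p1: True, p2: False, p3: True, p4: True, p5: True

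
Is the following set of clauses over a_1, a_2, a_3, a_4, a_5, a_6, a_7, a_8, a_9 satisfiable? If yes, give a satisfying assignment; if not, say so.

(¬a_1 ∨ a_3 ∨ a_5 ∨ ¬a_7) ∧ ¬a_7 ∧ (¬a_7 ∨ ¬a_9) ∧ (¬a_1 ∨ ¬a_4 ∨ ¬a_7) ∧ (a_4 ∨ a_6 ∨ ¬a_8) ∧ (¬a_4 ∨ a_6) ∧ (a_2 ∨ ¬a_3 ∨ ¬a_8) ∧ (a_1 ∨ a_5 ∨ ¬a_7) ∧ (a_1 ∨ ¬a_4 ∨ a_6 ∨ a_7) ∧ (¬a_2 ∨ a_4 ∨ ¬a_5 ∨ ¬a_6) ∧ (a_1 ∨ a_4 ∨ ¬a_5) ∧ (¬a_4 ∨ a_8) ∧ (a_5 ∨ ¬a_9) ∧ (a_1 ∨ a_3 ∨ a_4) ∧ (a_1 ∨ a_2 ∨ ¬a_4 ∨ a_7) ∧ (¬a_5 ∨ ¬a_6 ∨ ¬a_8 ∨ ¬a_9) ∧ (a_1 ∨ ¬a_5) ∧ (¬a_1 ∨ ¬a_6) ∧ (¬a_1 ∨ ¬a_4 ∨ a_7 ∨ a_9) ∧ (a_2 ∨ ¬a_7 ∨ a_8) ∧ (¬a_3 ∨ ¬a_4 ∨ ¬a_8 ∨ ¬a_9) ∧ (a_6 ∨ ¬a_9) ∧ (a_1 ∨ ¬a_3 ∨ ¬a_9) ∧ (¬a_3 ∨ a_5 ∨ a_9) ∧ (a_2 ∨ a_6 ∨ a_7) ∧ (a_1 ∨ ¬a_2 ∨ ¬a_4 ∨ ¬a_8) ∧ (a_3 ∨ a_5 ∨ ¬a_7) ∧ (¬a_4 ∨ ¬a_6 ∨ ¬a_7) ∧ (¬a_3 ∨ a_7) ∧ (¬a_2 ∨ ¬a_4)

Unit clause (¬a_7) forces a_7 = False.
In (¬a_3 ∨ a_7) only ¬a_3 is left, so a_3 = False.
Try a_1 = False:
  (a_1 ∨ a_3 ∨ a_4) forces a_4 = True.
  (¬a_4 ∨ a_6) forces a_6 = True.
  (¬a_4 ∨ a_8) forces a_8 = True.
  (a_1 ∨ a_2 ∨ ¬a_4 ∨ a_7) forces a_2 = True.
  clause (a_1 ∨ ¬a_2 ∨ ¬a_4 ∨ ¬a_8) is falsified — backtrack.
So a_1 = True.
  then (¬a_1 ∨ ¬a_6) forces a_6 = False.
  then (a_6 ∨ ¬a_9) forces a_9 = False.
  then (a_2 ∨ a_6 ∨ a_7) forces a_2 = True.
  then (¬a_2 ∨ ¬a_4) forces a_4 = False.
  then (a_4 ∨ a_6 ∨ ¬a_8) forces a_8 = False.
Set a_5 = False.
All clauses satisfied.

a_1 = True, a_2 = True, a_3 = False, a_4 = False, a_5 = False, a_6 = False, a_7 = False, a_8 = False, a_9 = False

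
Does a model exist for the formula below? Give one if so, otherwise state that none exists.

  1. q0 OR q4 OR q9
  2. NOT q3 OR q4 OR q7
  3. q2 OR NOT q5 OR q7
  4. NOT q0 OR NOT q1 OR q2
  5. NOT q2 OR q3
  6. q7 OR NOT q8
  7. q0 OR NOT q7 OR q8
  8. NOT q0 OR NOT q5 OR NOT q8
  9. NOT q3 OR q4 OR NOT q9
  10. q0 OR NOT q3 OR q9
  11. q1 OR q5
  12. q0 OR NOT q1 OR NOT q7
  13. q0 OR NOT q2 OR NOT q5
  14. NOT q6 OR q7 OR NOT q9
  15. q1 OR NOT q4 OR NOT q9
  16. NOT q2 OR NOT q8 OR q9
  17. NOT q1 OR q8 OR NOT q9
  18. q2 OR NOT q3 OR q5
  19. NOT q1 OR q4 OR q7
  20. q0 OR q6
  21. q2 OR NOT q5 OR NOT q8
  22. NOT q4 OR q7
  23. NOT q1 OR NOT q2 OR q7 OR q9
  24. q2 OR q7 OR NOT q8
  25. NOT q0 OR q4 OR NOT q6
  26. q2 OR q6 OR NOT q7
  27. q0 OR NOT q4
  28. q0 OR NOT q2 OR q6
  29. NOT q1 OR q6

Set q0 = True.
Set q1 = False.
  then (q1 OR q5) forces q5 = True.
  then (NOT q0 OR NOT q5 OR NOT q8) forces q8 = False.
Set q2 = True.
  then (NOT q2 OR q3) forces q3 = True.
Set q4 = False.
  then (NOT q3 OR q4 OR q7) forces q7 = True.
  then (NOT q3 OR q4 OR NOT q9) forces q9 = False.
  then (NOT q0 OR q4 OR NOT q6) forces q6 = False.
All clauses satisfied.

q0 = True, q1 = False, q2 = True, q3 = True, q4 = False, q5 = True, q6 = False, q7 = True, q8 = False, q9 = False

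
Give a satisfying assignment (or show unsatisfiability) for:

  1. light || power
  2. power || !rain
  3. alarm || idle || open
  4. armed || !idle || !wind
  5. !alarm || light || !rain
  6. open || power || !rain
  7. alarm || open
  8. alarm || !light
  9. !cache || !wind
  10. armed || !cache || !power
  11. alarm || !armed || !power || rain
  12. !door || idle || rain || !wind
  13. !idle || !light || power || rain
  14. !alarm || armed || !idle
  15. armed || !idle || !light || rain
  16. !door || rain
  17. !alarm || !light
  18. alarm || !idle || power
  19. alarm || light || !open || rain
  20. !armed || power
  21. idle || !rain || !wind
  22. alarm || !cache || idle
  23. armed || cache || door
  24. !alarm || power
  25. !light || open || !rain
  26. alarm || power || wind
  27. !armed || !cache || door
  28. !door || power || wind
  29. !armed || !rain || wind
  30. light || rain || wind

alarm = True; rain = False; door = False; idle = True; wind = True; armed = True; power = True; cache = False; light = False; open = True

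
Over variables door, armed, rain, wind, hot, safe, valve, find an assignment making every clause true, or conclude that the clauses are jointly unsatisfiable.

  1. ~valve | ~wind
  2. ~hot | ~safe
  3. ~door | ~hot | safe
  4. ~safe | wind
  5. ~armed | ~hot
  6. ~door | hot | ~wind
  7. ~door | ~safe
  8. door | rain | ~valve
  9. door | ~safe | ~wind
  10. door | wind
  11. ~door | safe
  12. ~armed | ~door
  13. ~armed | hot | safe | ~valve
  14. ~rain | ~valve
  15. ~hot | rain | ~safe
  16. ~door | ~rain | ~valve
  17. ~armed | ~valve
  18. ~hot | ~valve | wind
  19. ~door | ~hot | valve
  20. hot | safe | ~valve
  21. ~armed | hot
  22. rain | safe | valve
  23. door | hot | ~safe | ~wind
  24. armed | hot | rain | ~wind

door=F; armed=F; rain=T; wind=T; hot=F; safe=F; valve=F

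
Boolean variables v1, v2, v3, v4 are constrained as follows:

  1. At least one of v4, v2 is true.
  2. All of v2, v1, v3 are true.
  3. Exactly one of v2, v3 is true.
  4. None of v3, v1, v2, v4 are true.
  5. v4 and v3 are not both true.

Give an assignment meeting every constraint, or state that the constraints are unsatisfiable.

No satisfying assignment exists.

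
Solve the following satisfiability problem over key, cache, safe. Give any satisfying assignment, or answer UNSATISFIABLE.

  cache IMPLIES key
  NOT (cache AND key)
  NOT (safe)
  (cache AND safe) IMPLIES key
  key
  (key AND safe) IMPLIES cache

Unit clause (NOT safe) forces safe = False.
Unit clause (key) forces key = True.
In (NOT cache OR NOT key) only NOT cache is left, so cache = False.
Check each clause:
  (NOT safe): NOT safe holds.
  (NOT cache OR key OR NOT safe): NOT cache holds.
  (cache OR NOT key OR NOT safe): NOT safe holds.
  (NOT cache OR key): NOT cache holds.
  (NOT cache OR NOT key): NOT cache holds.
  (key): key holds.
All clauses satisfied.

key=T, cache=F, safe=F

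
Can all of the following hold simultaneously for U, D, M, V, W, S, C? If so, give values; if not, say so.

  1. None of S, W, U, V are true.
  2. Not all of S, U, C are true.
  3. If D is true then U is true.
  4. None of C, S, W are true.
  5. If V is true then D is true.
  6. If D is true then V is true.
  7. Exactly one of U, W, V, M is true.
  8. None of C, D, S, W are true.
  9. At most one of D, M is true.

U = False, D = False, M = True, V = False, W = False, S = False, C = False

  (1) {S, W, U, V}: 0 true — none ✓
  (2) {S, U, C}: 0/3 true — not all ✓
  (3) D=F ⇒ U: vacuous ✓
  (4) {C, S, W}: 0 true — none ✓
  (5) V=F ⇒ D: vacuous ✓
  (6) D=F ⇒ V: vacuous ✓
  (7) {U, W, V, M}: 1 true — exactly one ✓
  (8) {C, D, S, W}: 0 true — none ✓
  (9) {D, M}: 1 true — at most one ✓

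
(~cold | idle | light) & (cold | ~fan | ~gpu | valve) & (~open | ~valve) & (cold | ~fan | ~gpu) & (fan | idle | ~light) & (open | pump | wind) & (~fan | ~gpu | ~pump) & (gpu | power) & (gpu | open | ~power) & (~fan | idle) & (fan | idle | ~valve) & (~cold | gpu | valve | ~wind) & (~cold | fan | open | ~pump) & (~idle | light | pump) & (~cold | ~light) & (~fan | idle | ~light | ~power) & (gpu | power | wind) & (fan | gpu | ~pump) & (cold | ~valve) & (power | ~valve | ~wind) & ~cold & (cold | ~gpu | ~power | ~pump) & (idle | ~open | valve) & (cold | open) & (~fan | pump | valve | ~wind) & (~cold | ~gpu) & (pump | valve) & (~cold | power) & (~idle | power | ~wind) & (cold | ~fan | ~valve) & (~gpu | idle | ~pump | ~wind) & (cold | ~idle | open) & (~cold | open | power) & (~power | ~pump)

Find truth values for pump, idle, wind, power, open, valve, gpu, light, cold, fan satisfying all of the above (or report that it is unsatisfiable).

pump: True; idle: True; wind: False; power: False; open: True; valve: False; gpu: True; light: False; cold: False; fan: False

Unit clause (~cold) forces cold = False.
In (cold | open) only open is left, so open = True.
In (~open | ~valve) only ~valve is left, so valve = False.
In (idle | ~open | valve) only idle is left, so idle = True.
In (pump | valve) only pump is left, so pump = True.
In (~power | ~pump) only ~power is left, so power = False.
In (gpu | power) only gpu is left, so gpu = True.
In (~idle | power | ~wind) only ~wind is left, so wind = False.
In (cold | ~fan | ~gpu | valve) only ~fan is left, so fan = False.
Set light = False.
All clauses satisfied.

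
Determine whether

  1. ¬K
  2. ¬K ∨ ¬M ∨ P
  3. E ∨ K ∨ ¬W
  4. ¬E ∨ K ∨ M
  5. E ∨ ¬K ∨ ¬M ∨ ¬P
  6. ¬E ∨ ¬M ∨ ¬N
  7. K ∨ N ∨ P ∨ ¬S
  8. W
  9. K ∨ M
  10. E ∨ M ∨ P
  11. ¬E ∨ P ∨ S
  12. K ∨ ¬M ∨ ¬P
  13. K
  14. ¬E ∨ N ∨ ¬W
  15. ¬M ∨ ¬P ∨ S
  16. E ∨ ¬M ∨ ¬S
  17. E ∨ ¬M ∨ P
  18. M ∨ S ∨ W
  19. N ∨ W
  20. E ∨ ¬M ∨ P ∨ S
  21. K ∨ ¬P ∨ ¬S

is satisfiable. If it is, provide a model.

Case K = True:
  Clause (¬K) is falsified — contradiction.
Case K = False:
  Clause (K) is falsified — contradiction.
Both cases fail, so the formula is unsatisfiable.

UNSATISFIABLE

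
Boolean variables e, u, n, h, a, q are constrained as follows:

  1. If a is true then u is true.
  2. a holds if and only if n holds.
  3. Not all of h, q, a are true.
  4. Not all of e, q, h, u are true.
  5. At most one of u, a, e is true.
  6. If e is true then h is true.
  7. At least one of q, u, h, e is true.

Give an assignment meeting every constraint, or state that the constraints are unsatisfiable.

e: False, u: False, n: False, h: True, a: False, q: True

  (1) a=F ⇒ u: vacuous ✓
  (2) a=F, n=F — same ✓
  (3) {h, q, a}: 2/3 true — not all ✓
  (4) {e, q, h, u}: 2/4 true — not all ✓
  (5) {u, a, e}: 0 true — at most one ✓
  (6) e=F ⇒ h: vacuous ✓
  (7) {q, u, h, e}: 2 true — at least one ✓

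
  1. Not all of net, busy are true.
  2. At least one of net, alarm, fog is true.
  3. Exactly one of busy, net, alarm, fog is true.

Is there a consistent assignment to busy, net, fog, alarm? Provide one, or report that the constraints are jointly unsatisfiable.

busy = False, net = False, fog = False, alarm = True

  (1) {net, busy}: 0/2 true — not all ✓
  (2) {net, alarm, fog}: 1 true — at least one ✓
  (3) {busy, net, alarm, fog}: 1 true — exactly one ✓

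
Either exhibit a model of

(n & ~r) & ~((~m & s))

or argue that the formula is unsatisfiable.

m: True, s: False, r: False, n: True

  n & ~r = True
    ~r = True
  ~((~m & s)) = True
    ~m & s = False
      ~m = False
Both conjuncts True, so the formula holds.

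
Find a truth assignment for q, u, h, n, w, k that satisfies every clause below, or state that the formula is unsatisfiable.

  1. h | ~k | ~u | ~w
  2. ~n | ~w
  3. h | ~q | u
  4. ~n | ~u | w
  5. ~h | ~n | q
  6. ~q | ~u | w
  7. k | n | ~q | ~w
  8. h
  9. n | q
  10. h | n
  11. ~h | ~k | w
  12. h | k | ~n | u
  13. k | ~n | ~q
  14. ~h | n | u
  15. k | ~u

q = True, u = True, h = True, n = False, w = True, k = True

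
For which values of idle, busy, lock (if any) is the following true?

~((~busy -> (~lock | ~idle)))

idle = True, busy = False, lock = True

  ~((~busy -> (~lock | ~idle))) = True
    ~busy -> (~lock | ~idle) = False
      ~busy = True
      ~lock | ~idle = False
        ~lock = False
        ~idle = False
The formula evaluates to True.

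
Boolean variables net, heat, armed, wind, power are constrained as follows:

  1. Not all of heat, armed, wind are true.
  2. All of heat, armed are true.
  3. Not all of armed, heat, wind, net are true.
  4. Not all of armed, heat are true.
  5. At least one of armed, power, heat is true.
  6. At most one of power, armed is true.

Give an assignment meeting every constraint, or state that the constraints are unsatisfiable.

Case armed = True:
  (2) forces heat = True.
  Constraint (4) is violated (armed=T, heat=T) — contradiction.
Case armed = False:
  Constraint (2) is violated (armed=F) — contradiction.
Both cases fail — unsatisfiable.

No satisfying assignment exists.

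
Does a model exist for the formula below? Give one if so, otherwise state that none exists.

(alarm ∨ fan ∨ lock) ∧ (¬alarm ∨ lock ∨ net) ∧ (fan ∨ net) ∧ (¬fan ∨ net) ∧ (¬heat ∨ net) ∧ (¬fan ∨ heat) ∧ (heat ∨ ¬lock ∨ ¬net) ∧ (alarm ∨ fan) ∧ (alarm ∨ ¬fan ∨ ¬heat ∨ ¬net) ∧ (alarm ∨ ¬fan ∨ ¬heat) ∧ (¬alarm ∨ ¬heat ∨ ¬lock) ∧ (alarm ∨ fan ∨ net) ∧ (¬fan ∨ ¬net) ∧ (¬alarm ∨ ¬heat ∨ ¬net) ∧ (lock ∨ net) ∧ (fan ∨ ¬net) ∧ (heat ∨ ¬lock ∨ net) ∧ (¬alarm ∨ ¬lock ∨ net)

Unsatisfiable

Case fan = True:
  (¬fan ∨ net) forces net = True.
  Clause (¬fan ∨ ¬net) is falsified — contradiction.
Case fan = False:
  (fan ∨ net) forces net = True.
  Clause (fan ∨ ¬net) is falsified — contradiction.
Both cases fail, so the formula is unsatisfiable.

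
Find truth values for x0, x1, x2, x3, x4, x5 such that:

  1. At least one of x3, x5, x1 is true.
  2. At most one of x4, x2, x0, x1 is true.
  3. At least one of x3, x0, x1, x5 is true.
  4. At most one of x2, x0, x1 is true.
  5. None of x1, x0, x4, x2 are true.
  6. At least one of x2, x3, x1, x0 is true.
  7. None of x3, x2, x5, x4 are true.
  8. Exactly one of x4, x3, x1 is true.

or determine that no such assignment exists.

Case x3 = True:
  Constraint (7) is violated (x3=T) — contradiction.
Case x3 = False:
  (5) forces x1 = False.
  (1) with x3=F, x1=F forces x5 = True.
  Constraint (7) is violated (x5=T) — contradiction.
Both cases fail — unsatisfiable.

Unsatisfiable — no assignment works.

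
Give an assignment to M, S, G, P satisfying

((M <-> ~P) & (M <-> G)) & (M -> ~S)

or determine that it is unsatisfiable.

M = True, S = False, G = True, P = False

  (M <-> ~P) & (M <-> G) = True
    M <-> ~P = True
      ~P = True
    M <-> G = True
  M -> ~S = True
    ~S = True
Both conjuncts True, so the formula holds.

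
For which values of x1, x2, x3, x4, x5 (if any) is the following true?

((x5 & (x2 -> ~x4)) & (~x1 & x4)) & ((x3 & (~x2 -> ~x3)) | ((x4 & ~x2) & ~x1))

x1 = False; x2 = False; x3 = False; x4 = True; x5 = True

  (x5 & (x2 -> ~x4)) & (~x1 & x4) = True
    x5 & (x2 -> ~x4) = True
      x2 -> ~x4 = True
        ~x4 = False
    ~x1 & x4 = True
      ~x1 = True
  (x3 & (~x2 -> ~x3)) | ((x4 & ~x2) & ~x1) = True
    x3 & (~x2 -> ~x3) = False
      ~x2 -> ~x3 = True
        ~x2 = True
        ~x3 = True
    (x4 & ~x2) & ~x1 = True
      x4 & ~x2 = True
        ~x2 = True
      ~x1 = True
Both conjuncts True, so the formula holds.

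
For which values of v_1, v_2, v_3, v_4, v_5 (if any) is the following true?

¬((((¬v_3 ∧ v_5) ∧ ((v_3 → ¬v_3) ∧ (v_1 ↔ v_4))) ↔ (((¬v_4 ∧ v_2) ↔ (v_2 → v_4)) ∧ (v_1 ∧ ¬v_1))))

v_1 = False, v_2 = False, v_3 = False, v_4 = False, v_5 = True

  ¬((((¬v_3 ∧ v_5) ∧ ((v_3 → ¬v_3) ∧ (v_1 ↔ v_4))) ↔ (((¬v_4 ∧ v_2) ↔ (v_2 → v_4)) ∧ (v_1 ∧ ¬v_1)))) = True
    ((¬v_3 ∧ v_5) ∧ ((v_3 → ¬v_3) ∧ (v_1 ↔ v_4))) ↔ (((¬v_4 ∧ v_2) ↔ (v_2 → v_4)) ∧ (v_1 ∧ ¬v_1)) = False
      (¬v_3 ∧ v_5) ∧ ((v_3 → ¬v_3) ∧ (v_1 ↔ v_4)) = True
        ¬v_3 ∧ v_5 = True
          ¬v_3 = True
        (v_3 → ¬v_3) ∧ (v_1 ↔ v_4) = True
          v_3 → ¬v_3 = True
            ¬v_3 = True
          v_1 ↔ v_4 = True
      ((¬v_4 ∧ v_2) ↔ (v_2 → v_4)) ∧ (v_1 ∧ ¬v_1) = False
        (¬v_4 ∧ v_2) ↔ (v_2 → v_4) = False
          ¬v_4 ∧ v_2 = False
            ¬v_4 = True
          v_2 → v_4 = True
        v_1 ∧ ¬v_1 = False
          ¬v_1 = True
The formula evaluates to True.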